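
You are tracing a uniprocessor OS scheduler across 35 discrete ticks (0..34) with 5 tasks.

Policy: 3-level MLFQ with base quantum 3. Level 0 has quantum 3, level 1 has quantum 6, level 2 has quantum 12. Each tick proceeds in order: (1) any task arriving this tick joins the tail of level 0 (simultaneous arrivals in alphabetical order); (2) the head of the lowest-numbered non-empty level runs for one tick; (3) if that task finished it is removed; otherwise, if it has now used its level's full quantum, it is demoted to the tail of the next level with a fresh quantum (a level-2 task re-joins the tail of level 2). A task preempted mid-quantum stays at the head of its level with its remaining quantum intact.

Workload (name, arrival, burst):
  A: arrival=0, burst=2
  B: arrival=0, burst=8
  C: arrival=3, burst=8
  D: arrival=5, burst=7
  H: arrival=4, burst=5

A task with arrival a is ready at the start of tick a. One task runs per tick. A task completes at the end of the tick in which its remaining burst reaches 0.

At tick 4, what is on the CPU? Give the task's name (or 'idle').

running at tick 4 = B

t=0: L0/L1/L2 = AB/-/- → run A
t=1: L0/L1/L2 = AB/-/- → run A
t=2: L0/L1/L2 = B/-/- → run B
t=3: L0/L1/L2 = BC/-/- → run B
t=4: L0/L1/L2 = BCH/-/- → run B
t=5: L0/L1/L2 = CHD/B/- → run C
t=6: L0/L1/L2 = CHD/B/- → run C
t=7: L0/L1/L2 = CHD/B/- → run C
t=8: L0/L1/L2 = HD/BC/- → run H
t=9: L0/L1/L2 = HD/BC/- → run H
t=10: L0/L1/L2 = HD/BC/- → run H
t=11: L0/L1/L2 = D/BCH/- → run D
t=12: L0/L1/L2 = D/BCH/- → run D
t=13: L0/L1/L2 = D/BCH/- → run D
t=14: L0/L1/L2 = -/BCHD/- → run B
t=15: L0/L1/L2 = -/BCHD/- → run B
t=16: L0/L1/L2 = -/BCHD/- → run B
t=17: L0/L1/L2 = -/BCHD/- → run B
t=18: L0/L1/L2 = -/BCHD/- → run B
t=19: L0/L1/L2 = -/CHD/- → run C
t=20: L0/L1/L2 = -/CHD/- → run C
t=21: L0/L1/L2 = -/CHD/- → run C
t=22: L0/L1/L2 = -/CHD/- → run C
t=23: L0/L1/L2 = -/CHD/- → run C
t=24: L0/L1/L2 = -/HD/- → run H
t=25: L0/L1/L2 = -/HD/- → run H
t=26: L0/L1/L2 = -/D/- → run D
t=27: L0/L1/L2 = -/D/- → run D
t=28: L0/L1/L2 = -/D/- → run D
t=29: L0/L1/L2 = -/D/- → run D
t=30: (idle)
t=31: (idle)
t=32: (idle)
t=33: (idle)
t=34: (idle)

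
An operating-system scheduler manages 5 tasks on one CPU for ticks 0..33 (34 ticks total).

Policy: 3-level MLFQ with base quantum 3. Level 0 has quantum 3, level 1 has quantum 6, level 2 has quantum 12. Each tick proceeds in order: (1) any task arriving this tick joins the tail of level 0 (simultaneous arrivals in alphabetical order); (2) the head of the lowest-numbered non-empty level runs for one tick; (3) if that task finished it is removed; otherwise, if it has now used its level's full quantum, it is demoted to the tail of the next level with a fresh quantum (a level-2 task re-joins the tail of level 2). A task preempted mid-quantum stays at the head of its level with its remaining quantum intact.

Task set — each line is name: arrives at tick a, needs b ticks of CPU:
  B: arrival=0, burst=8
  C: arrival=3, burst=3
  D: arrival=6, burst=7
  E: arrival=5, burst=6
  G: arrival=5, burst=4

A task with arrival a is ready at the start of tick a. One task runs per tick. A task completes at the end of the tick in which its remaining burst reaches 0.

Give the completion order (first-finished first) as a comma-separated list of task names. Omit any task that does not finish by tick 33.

completion order = C, B, E, G, D

t=0: L0/L1/L2 = B/-/- → run B
t=1: L0/L1/L2 = B/-/- → run B
t=2: L0/L1/L2 = B/-/- → run B
t=3: L0/L1/L2 = C/B/- → run C
t=4: L0/L1/L2 = C/B/- → run C
t=5: L0/L1/L2 = CEG/B/- → run C
t=6: L0/L1/L2 = EGD/B/- → run E
t=7: L0/L1/L2 = EGD/B/- → run E
t=8: L0/L1/L2 = EGD/B/- → run E
t=9: L0/L1/L2 = GD/BE/- → run G
t=10: L0/L1/L2 = GD/BE/- → run G
t=11: L0/L1/L2 = GD/BE/- → run G
t=12: L0/L1/L2 = D/BEG/- → run D
t=13: L0/L1/L2 = D/BEG/- → run D
t=14: L0/L1/L2 = D/BEG/- → run D
t=15: L0/L1/L2 = -/BEGD/- → run B
t=16: L0/L1/L2 = -/BEGD/- → run B
t=17: L0/L1/L2 = -/BEGD/- → run B
t=18: L0/L1/L2 = -/BEGD/- → run B
t=19: L0/L1/L2 = -/BEGD/- → run B
t=20: L0/L1/L2 = -/EGD/- → run E
t=21: L0/L1/L2 = -/EGD/- → run E
t=22: L0/L1/L2 = -/EGD/- → run E
t=23: L0/L1/L2 = -/GD/- → run G
t=24: L0/L1/L2 = -/D/- → run D
t=25: L0/L1/L2 = -/D/- → run D
t=26: L0/L1/L2 = -/D/- → run D
t=27: L0/L1/L2 = -/D/- → run D
t=28: (idle)
t=29: (idle)
t=30: (idle)
t=31: (idle)
t=32: (idle)
t=33: (idle)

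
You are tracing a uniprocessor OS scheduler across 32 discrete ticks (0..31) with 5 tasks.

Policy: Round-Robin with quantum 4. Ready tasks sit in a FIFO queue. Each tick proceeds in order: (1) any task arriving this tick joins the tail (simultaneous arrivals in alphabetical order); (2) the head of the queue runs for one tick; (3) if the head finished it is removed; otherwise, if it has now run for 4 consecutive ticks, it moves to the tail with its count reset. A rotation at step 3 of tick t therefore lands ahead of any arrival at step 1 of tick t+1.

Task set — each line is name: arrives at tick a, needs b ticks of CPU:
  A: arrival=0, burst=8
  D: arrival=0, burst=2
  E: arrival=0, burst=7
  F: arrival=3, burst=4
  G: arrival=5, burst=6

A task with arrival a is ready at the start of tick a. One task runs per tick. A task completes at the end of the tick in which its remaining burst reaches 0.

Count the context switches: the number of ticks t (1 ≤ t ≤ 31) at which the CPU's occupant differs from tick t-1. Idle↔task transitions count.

context switches = 8

t=0: queue=[A,D,E] q_used=0 → run A
t=1: queue=[A,D,E] q_used=1 → run A
t=2: queue=[A,D,E] q_used=2 → run A
t=3: queue=[A,D,E,F] q_used=3 → run A
t=4: queue=[D,E,F,A] q_used=0 → run D
t=5: queue=[D,E,F,A,G] q_used=1 → run D
t=6: queue=[E,F,A,G] q_used=0 → run E
t=7: queue=[E,F,A,G] q_used=1 → run E
t=8: queue=[E,F,A,G] q_used=2 → run E
t=9: queue=[E,F,A,G] q_used=3 → run E
t=10: queue=[F,A,G,E] q_used=0 → run F
t=11: queue=[F,A,G,E] q_used=1 → run F
t=12: queue=[F,A,G,E] q_used=2 → run F
t=13: queue=[F,A,G,E] q_used=3 → run F
t=14: queue=[A,G,E] q_used=0 → run A
t=15: queue=[A,G,E] q_used=1 → run A
t=16: queue=[A,G,E] q_used=2 → run A
t=17: queue=[A,G,E] q_used=3 → run A
t=18: queue=[G,E] q_used=0 → run G
t=19: queue=[G,E] q_used=1 → run G
t=20: queue=[G,E] q_used=2 → run G
t=21: queue=[G,E] q_used=3 → run G
t=22: queue=[E,G] q_used=0 → run E
t=23: queue=[E,G] q_used=1 → run E
t=24: queue=[E,G] q_used=2 → run E
t=25: queue=[G] q_used=0 → run G
t=26: queue=[G] q_used=1 → run G
t=27: (idle)
t=28: (idle)
t=29: (idle)
t=30: (idle)
t=31: (idle)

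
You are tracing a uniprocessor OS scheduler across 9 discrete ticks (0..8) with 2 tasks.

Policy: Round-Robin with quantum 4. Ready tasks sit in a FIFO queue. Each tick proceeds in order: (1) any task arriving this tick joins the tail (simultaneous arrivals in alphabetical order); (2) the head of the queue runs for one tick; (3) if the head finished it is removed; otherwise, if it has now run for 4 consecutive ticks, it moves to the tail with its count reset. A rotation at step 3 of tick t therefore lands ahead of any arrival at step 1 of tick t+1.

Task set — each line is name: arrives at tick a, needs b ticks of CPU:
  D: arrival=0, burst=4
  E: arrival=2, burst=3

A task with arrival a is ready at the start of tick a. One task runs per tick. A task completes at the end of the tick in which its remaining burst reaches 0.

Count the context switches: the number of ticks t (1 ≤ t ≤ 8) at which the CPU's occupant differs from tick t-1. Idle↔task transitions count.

t=0: queue=[D] q_used=0 → run D
t=1: queue=[D] q_used=1 → run D
t=2: queue=[D,E] q_used=2 → run D
t=3: queue=[D,E] q_used=3 → run D
t=4: queue=[E] q_used=0 → run E
t=5: queue=[E] q_used=1 → run E
t=6: queue=[E] q_used=2 → run E
t=7: (idle)
t=8: (idle)

context switches = 2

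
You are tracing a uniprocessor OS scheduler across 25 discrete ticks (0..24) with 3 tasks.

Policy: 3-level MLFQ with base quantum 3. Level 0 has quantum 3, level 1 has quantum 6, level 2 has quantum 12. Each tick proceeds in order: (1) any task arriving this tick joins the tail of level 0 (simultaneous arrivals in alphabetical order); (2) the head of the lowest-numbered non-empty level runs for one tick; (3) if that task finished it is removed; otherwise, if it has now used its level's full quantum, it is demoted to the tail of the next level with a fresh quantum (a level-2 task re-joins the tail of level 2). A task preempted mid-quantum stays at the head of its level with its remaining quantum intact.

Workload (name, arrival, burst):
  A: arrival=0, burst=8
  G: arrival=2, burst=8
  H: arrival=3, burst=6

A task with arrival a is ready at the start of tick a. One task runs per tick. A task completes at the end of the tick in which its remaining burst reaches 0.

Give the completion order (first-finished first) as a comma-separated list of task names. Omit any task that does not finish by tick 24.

completion order = A, G, H

t=0: L0/L1/L2 = A/-/- → run A
t=1: L0/L1/L2 = A/-/- → run A
t=2: L0/L1/L2 = AG/-/- → run A
t=3: L0/L1/L2 = GH/A/- → run G
t=4: L0/L1/L2 = GH/A/- → run G
t=5: L0/L1/L2 = GH/A/- → run G
t=6: L0/L1/L2 = H/AG/- → run H
t=7: L0/L1/L2 = H/AG/- → run H
t=8: L0/L1/L2 = H/AG/- → run H
t=9: L0/L1/L2 = -/AGH/- → run A
t=10: L0/L1/L2 = -/AGH/- → run A
t=11: L0/L1/L2 = -/AGH/- → run A
t=12: L0/L1/L2 = -/AGH/- → run A
t=13: L0/L1/L2 = -/AGH/- → run A
t=14: L0/L1/L2 = -/GH/- → run G
t=15: L0/L1/L2 = -/GH/- → run G
t=16: L0/L1/L2 = -/GH/- → run G
t=17: L0/L1/L2 = -/GH/- → run G
t=18: L0/L1/L2 = -/GH/- → run G
t=19: L0/L1/L2 = -/H/- → run H
t=20: L0/L1/L2 = -/H/- → run H
t=21: L0/L1/L2 = -/H/- → run H
t=22: (idle)
t=23: (idle)
t=24: (idle)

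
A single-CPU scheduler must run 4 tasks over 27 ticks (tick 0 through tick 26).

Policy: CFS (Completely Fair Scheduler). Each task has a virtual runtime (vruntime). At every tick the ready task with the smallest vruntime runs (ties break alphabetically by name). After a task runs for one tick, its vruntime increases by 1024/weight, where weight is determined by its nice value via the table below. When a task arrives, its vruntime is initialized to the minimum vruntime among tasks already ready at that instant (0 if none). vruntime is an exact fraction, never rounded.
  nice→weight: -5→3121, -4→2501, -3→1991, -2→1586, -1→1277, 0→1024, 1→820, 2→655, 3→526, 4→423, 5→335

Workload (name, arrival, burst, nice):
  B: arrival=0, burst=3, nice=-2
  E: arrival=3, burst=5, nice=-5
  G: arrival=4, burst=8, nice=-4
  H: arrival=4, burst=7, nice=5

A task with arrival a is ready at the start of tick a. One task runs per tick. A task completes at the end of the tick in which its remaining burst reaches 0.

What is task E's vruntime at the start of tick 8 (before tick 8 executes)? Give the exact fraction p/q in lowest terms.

vruntime(E, start of tick 8) = 3072/3121

t=0: vr[B=0] → run B
t=1: vr[B=512/793] → run B
t=2: vr[B=1024/793] → run B
t=3: vr[E=0] → run E
t=4: vr[E=1024/3121 G=1024/3121 H=1024/3121] → run E
t=5: vr[E=2048/3121 G=1024/3121 H=1024/3121] → run G
t=6: vr[E=2048/3121 G=5756928/7805621 H=1024/3121] → run H
t=7: vr[E=2048/3121 G=5756928/7805621 H=3538944/1045535] → run E
t=8: vr[E=3072/3121 G=5756928/7805621 H=3538944/1045535] → run G
t=9: vr[E=3072/3121 G=8952832/7805621 H=3538944/1045535] → run E
t=10: vr[E=4096/3121 G=8952832/7805621 H=3538944/1045535] → run G
t=11: vr[E=4096/3121 G=12148736/7805621 H=3538944/1045535] → run E
t=12: vr[G=12148736/7805621 H=3538944/1045535] → run G
t=13: vr[G=15344640/7805621 H=3538944/1045535] → run G
t=14: vr[G=18540544/7805621 H=3538944/1045535] → run G
t=15: vr[G=21736448/7805621 H=3538944/1045535] → run G
t=16: vr[G=24932352/7805621 H=3538944/1045535] → run G
t=17: vr[H=3538944/1045535] → run H
t=18: vr[H=6734848/1045535] → run H
t=19: vr[H=9930752/1045535] → run H
t=20: vr[H=13126656/1045535] → run H
t=21: vr[H=3264512/209107] → run H
t=22: vr[H=19518464/1045535] → run H
t=23: (idle)
t=24: (idle)
t=25: (idle)
t=26: (idle)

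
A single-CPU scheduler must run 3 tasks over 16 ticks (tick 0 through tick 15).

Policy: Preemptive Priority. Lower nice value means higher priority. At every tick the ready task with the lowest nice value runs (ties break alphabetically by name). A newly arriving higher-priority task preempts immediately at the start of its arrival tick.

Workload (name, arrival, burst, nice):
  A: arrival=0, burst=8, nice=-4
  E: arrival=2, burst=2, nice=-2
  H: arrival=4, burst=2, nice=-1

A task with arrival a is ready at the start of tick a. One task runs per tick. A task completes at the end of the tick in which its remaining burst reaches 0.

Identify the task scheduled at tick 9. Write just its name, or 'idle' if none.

t=0: ready={A} → run A
t=1: ready={A} → run A
t=2: ready={A,E} → run A
t=3: ready={A,E} → run A
t=4: ready={A,E,H} → run A
t=5: ready={A,E,H} → run A
t=6: ready={A,E,H} → run A
t=7: ready={A,E,H} → run A
t=8: ready={E,H} → run E
t=9: ready={E,H} → run E
t=10: ready={H} → run H
t=11: ready={H} → run H
t=12: (idle)
t=13: (idle)
t=14: (idle)
t=15: (idle)

running at tick 9 = E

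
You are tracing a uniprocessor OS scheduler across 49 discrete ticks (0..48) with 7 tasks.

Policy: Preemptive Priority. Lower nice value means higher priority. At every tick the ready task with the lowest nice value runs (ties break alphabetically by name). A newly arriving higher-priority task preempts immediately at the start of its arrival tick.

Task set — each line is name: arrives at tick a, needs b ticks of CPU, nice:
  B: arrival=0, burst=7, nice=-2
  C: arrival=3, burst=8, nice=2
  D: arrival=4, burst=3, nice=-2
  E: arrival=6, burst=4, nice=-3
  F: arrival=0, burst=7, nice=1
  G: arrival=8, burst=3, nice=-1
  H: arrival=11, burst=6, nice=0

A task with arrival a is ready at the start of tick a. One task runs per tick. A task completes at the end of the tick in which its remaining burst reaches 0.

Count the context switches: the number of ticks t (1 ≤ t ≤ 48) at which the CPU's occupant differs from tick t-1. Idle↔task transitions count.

t=0: ready={B,F} → run B
t=1: ready={B,F} → run B
t=2: ready={B,F} → run B
t=3: ready={B,C,F} → run B
t=4: ready={B,C,D,F} → run B
t=5: ready={B,C,D,F} → run B
t=6: ready={B,C,D,E,F} → run E
t=7: ready={B,C,D,E,F} → run E
t=8: ready={B,C,D,E,F,G} → run E
t=9: ready={B,C,D,E,F,G} → run E
t=10: ready={B,C,D,F,G} → run B
t=11: ready={C,D,F,G,H} → run D
t=12: ready={C,D,F,G,H} → run D
t=13: ready={C,D,F,G,H} → run D
t=14: ready={C,F,G,H} → run G
t=15: ready={C,F,G,H} → run G
t=16: ready={C,F,G,H} → run G
t=17: ready={C,F,H} → run H
t=18: ready={C,F,H} → run H
t=19: ready={C,F,H} → run H
t=20: ready={C,F,H} → run H
t=21: ready={C,F,H} → run H
t=22: ready={C,F,H} → run H
t=23: ready={C,F} → run F
t=24: ready={C,F} → run F
t=25: ready={C,F} → run F
t=26: ready={C,F} → run F
t=27: ready={C,F} → run F
t=28: ready={C,F} → run F
t=29: ready={C,F} → run F
t=30: ready={C} → run C
t=31: ready={C} → run C
t=32: ready={C} → run C
t=33: ready={C} → run C
t=34: ready={C} → run C
t=35: ready={C} → run C
t=36: ready={C} → run C
t=37: ready={C} → run C
t=38: (idle)
t=39: (idle)
t=40: (idle)
t=41: (idle)
t=42: (idle)
t=43: (idle)
t=44: (idle)
t=45: (idle)
t=46: (idle)
t=47: (idle)
t=48: (idle)

context switches = 8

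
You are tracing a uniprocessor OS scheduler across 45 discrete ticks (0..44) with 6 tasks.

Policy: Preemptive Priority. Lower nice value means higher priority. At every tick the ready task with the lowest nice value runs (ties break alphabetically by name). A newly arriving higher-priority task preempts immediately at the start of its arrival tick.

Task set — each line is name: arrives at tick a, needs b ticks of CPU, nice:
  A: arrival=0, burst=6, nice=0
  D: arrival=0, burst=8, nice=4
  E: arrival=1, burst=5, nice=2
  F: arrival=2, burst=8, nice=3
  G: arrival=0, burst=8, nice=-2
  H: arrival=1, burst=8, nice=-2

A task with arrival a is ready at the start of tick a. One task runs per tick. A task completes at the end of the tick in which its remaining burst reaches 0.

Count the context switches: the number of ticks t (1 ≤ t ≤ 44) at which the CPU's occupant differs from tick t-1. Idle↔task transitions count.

context switches = 6

t=0: ready={A,D,G} → run G
t=1: ready={A,D,E,G,H} → run G
t=2: ready={A,D,E,F,G,H} → run G
t=3: ready={A,D,E,F,G,H} → run G
t=4: ready={A,D,E,F,G,H} → run G
t=5: ready={A,D,E,F,G,H} → run G
t=6: ready={A,D,E,F,G,H} → run G
t=7: ready={A,D,E,F,G,H} → run G
t=8: ready={A,D,E,F,H} → run H
t=9: ready={A,D,E,F,H} → run H
t=10: ready={A,D,E,F,H} → run H
t=11: ready={A,D,E,F,H} → run H
t=12: ready={A,D,E,F,H} → run H
t=13: ready={A,D,E,F,H} → run H
t=14: ready={A,D,E,F,H} → run H
t=15: ready={A,D,E,F,H} → run H
t=16: ready={A,D,E,F} → run A
t=17: ready={A,D,E,F} → run A
t=18: ready={A,D,E,F} → run A
t=19: ready={A,D,E,F} → run A
t=20: ready={A,D,E,F} → run A
t=21: ready={A,D,E,F} → run A
t=22: ready={D,E,F} → run E
t=23: ready={D,E,F} → run E
t=24: ready={D,E,F} → run E
t=25: ready={D,E,F} → run E
t=26: ready={D,E,F} → run E
t=27: ready={D,F} → run F
t=28: ready={D,F} → run F
t=29: ready={D,F} → run F
t=30: ready={D,F} → run F
t=31: ready={D,F} → run F
t=32: ready={D,F} → run F
t=33: ready={D,F} → run F
t=34: ready={D,F} → run F
t=35: ready={D} → run D
t=36: ready={D} → run D
t=37: ready={D} → run D
t=38: ready={D} → run D
t=39: ready={D} → run D
t=40: ready={D} → run D
t=41: ready={D} → run D
t=42: ready={D} → run D
t=43: (idle)
t=44: (idle)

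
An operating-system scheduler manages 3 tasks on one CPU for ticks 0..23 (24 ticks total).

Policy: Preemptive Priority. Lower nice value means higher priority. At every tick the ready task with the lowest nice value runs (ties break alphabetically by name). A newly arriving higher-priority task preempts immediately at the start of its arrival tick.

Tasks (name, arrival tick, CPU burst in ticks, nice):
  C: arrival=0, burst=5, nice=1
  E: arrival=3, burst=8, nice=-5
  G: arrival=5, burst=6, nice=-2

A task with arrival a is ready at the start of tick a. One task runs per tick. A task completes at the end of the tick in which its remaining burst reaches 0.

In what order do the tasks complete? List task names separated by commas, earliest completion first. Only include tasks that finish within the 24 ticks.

completion order = E, G, C

t=0: ready={C} → run C
t=1: ready={C} → run C
t=2: ready={C} → run C
t=3: ready={C,E} → run E
t=4: ready={C,E} → run E
t=5: ready={C,E,G} → run E
t=6: ready={C,E,G} → run E
t=7: ready={C,E,G} → run E
t=8: ready={C,E,G} → run E
t=9: ready={C,E,G} → run E
t=10: ready={C,E,G} → run E
t=11: ready={C,G} → run G
t=12: ready={C,G} → run G
t=13: ready={C,G} → run G
t=14: ready={C,G} → run G
t=15: ready={C,G} → run G
t=16: ready={C,G} → run G
t=17: ready={C} → run C
t=18: ready={C} → run C
t=19: (idle)
t=20: (idle)
t=21: (idle)
t=22: (idle)
t=23: (idle)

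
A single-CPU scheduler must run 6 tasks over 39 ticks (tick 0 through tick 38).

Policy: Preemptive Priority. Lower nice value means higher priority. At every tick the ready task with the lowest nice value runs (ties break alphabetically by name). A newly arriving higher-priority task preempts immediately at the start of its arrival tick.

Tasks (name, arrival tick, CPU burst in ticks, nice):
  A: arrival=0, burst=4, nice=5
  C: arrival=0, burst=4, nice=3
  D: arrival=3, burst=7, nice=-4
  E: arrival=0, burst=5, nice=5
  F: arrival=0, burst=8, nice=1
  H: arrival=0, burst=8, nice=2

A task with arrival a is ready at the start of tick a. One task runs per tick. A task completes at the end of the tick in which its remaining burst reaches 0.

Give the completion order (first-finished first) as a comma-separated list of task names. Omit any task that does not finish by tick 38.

completion order = D, F, H, C, A, E

t=0: ready={A,C,E,F,H} → run F
t=1: ready={A,C,E,F,H} → run F
t=2: ready={A,C,E,F,H} → run F
t=3: ready={A,C,D,E,F,H} → run D
t=4: ready={A,C,D,E,F,H} → run D
t=5: ready={A,C,D,E,F,H} → run D
t=6: ready={A,C,D,E,F,H} → run D
t=7: ready={A,C,D,E,F,H} → run D
t=8: ready={A,C,D,E,F,H} → run D
t=9: ready={A,C,D,E,F,H} → run D
t=10: ready={A,C,E,F,H} → run F
t=11: ready={A,C,E,F,H} → run F
t=12: ready={A,C,E,F,H} → run F
t=13: ready={A,C,E,F,H} → run F
t=14: ready={A,C,E,F,H} → run F
t=15: ready={A,C,E,H} → run H
t=16: ready={A,C,E,H} → run H
t=17: ready={A,C,E,H} → run H
t=18: ready={A,C,E,H} → run H
t=19: ready={A,C,E,H} → run H
t=20: ready={A,C,E,H} → run H
t=21: ready={A,C,E,H} → run H
t=22: ready={A,C,E,H} → run H
t=23: ready={A,C,E} → run C
t=24: ready={A,C,E} → run C
t=25: ready={A,C,E} → run C
t=26: ready={A,C,E} → run C
t=27: ready={A,E} → run A
t=28: ready={A,E} → run A
t=29: ready={A,E} → run A
t=30: ready={A,E} → run A
t=31: ready={E} → run E
t=32: ready={E} → run E
t=33: ready={E} → run E
t=34: ready={E} → run E
t=35: ready={E} → run E
t=36: (idle)
t=37: (idle)
t=38: (idle)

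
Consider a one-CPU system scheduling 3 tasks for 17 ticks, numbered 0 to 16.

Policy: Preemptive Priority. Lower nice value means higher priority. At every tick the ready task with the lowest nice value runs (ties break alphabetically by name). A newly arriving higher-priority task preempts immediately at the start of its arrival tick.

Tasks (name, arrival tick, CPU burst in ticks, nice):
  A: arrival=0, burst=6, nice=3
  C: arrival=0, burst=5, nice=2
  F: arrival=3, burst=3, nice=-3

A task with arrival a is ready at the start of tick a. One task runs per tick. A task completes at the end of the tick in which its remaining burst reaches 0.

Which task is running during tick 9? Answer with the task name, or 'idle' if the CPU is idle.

running at tick 9 = A

t=0: ready={A,C} → run C
t=1: ready={A,C} → run C
t=2: ready={A,C} → run C
t=3: ready={A,C,F} → run F
t=4: ready={A,C,F} → run F
t=5: ready={A,C,F} → run F
t=6: ready={A,C} → run C
t=7: ready={A,C} → run C
t=8: ready={A} → run A
t=9: ready={A} → run A
t=10: ready={A} → run A
t=11: ready={A} → run A
t=12: ready={A} → run A
t=13: ready={A} → run A
t=14: (idle)
t=15: (idle)
t=16: (idle)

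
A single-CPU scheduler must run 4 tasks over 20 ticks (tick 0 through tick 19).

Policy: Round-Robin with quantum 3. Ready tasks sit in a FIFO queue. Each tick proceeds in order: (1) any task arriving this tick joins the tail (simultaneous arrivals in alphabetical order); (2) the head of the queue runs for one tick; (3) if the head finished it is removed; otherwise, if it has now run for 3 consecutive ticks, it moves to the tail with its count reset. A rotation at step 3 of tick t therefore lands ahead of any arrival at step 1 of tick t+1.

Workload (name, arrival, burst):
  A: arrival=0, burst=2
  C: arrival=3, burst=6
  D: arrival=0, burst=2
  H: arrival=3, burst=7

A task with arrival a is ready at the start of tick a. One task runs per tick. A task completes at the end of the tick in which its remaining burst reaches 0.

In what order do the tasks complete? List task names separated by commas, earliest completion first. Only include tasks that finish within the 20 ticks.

completion order = A, D, C, H

t=0: queue=[A,D] q_used=0 → run A
t=1: queue=[A,D] q_used=1 → run A
t=2: queue=[D] q_used=0 → run D
t=3: queue=[D,C,H] q_used=1 → run D
t=4: queue=[C,H] q_used=0 → run C
t=5: queue=[C,H] q_used=1 → run C
t=6: queue=[C,H] q_used=2 → run C
t=7: queue=[H,C] q_used=0 → run H
t=8: queue=[H,C] q_used=1 → run H
t=9: queue=[H,C] q_used=2 → run H
t=10: queue=[C,H] q_used=0 → run C
t=11: queue=[C,H] q_used=1 → run C
t=12: queue=[C,H] q_used=2 → run C
t=13: queue=[H] q_used=0 → run H
t=14: queue=[H] q_used=1 → run H
t=15: queue=[H] q_used=2 → run H
t=16: queue=[H] q_used=0 → run H
t=17: (idle)
t=18: (idle)
t=19: (idle)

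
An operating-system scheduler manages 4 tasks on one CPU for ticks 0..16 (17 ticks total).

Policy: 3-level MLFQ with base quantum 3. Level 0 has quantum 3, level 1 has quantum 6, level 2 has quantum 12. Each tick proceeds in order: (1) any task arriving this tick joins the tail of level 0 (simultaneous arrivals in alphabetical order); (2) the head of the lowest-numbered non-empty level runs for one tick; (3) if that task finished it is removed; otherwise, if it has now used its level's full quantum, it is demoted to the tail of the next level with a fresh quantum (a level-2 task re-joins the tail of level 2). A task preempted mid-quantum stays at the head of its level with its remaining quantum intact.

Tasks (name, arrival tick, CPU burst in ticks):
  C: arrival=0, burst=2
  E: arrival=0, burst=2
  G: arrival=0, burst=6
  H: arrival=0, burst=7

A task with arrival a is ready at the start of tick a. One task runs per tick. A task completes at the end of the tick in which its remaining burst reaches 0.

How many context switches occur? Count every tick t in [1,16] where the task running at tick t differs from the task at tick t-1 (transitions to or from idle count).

t=0: L0/L1/L2 = CEGH/-/- → run C
t=1: L0/L1/L2 = CEGH/-/- → run C
t=2: L0/L1/L2 = EGH/-/- → run E
t=3: L0/L1/L2 = EGH/-/- → run E
t=4: L0/L1/L2 = GH/-/- → run G
t=5: L0/L1/L2 = GH/-/- → run G
t=6: L0/L1/L2 = GH/-/- → run G
t=7: L0/L1/L2 = H/G/- → run H
t=8: L0/L1/L2 = H/G/- → run H
t=9: L0/L1/L2 = H/G/- → run H
t=10: L0/L1/L2 = -/GH/- → run G
t=11: L0/L1/L2 = -/GH/- → run G
t=12: L0/L1/L2 = -/GH/- → run G
t=13: L0/L1/L2 = -/H/- → run H
t=14: L0/L1/L2 = -/H/- → run H
t=15: L0/L1/L2 = -/H/- → run H
t=16: L0/L1/L2 = -/H/- → run H

context switches = 5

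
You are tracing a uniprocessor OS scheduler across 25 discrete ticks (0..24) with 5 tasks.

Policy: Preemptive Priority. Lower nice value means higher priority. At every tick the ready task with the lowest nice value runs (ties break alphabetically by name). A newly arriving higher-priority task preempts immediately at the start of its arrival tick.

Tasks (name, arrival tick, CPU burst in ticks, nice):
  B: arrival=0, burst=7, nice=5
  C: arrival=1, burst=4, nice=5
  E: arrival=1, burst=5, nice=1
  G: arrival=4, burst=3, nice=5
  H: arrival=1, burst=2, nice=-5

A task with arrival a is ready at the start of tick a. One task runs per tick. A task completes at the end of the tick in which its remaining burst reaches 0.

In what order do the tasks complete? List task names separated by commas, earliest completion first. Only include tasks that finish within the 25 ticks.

t=0: ready={B} → run B
t=1: ready={B,C,E,H} → run H
t=2: ready={B,C,E,H} → run H
t=3: ready={B,C,E} → run E
t=4: ready={B,C,E,G} → run E
t=5: ready={B,C,E,G} → run E
t=6: ready={B,C,E,G} → run E
t=7: ready={B,C,E,G} → run E
t=8: ready={B,C,G} → run B
t=9: ready={B,C,G} → run B
t=10: ready={B,C,G} → run B
t=11: ready={B,C,G} → run B
t=12: ready={B,C,G} → run B
t=13: ready={B,C,G} → run B
t=14: ready={C,G} → run C
t=15: ready={C,G} → run C
t=16: ready={C,G} → run C
t=17: ready={C,G} → run C
t=18: ready={G} → run G
t=19: ready={G} → run G
t=20: ready={G} → run G
t=21: (idle)
t=22: (idle)
t=23: (idle)
t=24: (idle)

completion order = H, E, B, C, G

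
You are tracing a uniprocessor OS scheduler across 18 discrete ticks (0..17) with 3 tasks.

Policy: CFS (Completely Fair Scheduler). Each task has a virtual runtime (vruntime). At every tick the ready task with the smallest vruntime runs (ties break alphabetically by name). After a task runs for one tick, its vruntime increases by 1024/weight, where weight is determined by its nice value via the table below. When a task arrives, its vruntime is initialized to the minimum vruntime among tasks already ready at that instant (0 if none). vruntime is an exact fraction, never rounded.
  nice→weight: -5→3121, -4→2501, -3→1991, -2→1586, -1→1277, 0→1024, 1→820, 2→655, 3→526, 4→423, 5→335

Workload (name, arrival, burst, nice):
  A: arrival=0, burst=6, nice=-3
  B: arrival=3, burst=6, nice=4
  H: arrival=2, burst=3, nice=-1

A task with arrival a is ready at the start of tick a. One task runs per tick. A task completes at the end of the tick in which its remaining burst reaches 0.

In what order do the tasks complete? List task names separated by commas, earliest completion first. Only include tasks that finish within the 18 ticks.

t=0: vr[A=0] → run A
t=1: vr[A=1024/1991] → run A
t=2: vr[A=2048/1991 H=2048/1991] → run A
t=3: vr[A=3072/1991 B=2048/1991 H=2048/1991] → run B
t=4: vr[A=3072/1991 B=2905088/842193 H=2048/1991] → run H
t=5: vr[A=3072/1991 B=2905088/842193 H=4654080/2542507] → run A
t=6: vr[A=4096/1991 B=2905088/842193 H=4654080/2542507] → run H
t=7: vr[A=4096/1991 B=2905088/842193 H=6692864/2542507] → run A
t=8: vr[A=5120/1991 B=2905088/842193 H=6692864/2542507] → run A
t=9: vr[B=2905088/842193 H=6692864/2542507] → run H
t=10: vr[B=2905088/842193] → run B
t=11: vr[B=4943872/842193] → run B
t=12: vr[B=2327552/280731] → run B
t=13: vr[B=9021440/842193] → run B
t=14: vr[B=11060224/842193] → run B
t=15: (idle)
t=16: (idle)
t=17: (idle)

completion order = A, H, B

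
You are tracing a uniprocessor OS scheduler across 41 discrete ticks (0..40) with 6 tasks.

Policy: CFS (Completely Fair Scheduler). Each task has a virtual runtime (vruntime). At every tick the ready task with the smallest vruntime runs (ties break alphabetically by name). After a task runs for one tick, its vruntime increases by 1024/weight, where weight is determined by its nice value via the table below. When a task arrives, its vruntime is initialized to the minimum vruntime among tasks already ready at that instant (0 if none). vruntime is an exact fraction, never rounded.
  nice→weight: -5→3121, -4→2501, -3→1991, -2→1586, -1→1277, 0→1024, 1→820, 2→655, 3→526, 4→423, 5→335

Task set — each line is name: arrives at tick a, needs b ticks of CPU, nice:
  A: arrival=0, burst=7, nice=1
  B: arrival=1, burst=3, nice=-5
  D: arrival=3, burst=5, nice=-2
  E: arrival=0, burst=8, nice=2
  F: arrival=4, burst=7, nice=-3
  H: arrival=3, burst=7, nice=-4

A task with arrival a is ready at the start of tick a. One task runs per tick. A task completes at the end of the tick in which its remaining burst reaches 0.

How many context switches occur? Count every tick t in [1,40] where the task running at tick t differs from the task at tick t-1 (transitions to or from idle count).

t=0: vr[A=0 E=0] → run A
t=1: vr[A=256/205 B=0 E=0] → run B
t=2: vr[A=256/205 B=1024/3121 E=0] → run E
t=3: vr[A=256/205 B=1024/3121 D=1024/3121 E=1024/655 H=1024/3121] → run B
t=4: vr[A=256/205 B=2048/3121 D=1024/3121 E=1024/655 F=1024/3121 H=1024/3121] → run D
t=5: vr[A=256/205 B=2048/3121 D=2409984/2474953 E=1024/655 F=1024/3121 H=1024/3121] → run F
t=6: vr[A=256/205 B=2048/3121 D=2409984/2474953 E=1024/655 F=5234688/6213911 H=1024/3121] → run H
t=7: vr[A=256/205 B=2048/3121 D=2409984/2474953 E=1024/655 F=5234688/6213911 H=5756928/7805621] → run B
t=8: vr[A=256/205 D=2409984/2474953 E=1024/655 F=5234688/6213911 H=5756928/7805621] → run H
t=9: vr[A=256/205 D=2409984/2474953 E=1024/655 F=5234688/6213911 H=8952832/7805621] → run F
t=10: vr[A=256/205 D=2409984/2474953 E=1024/655 F=8430592/6213911 H=8952832/7805621] → run D
t=11: vr[A=256/205 D=4007936/2474953 E=1024/655 F=8430592/6213911 H=8952832/7805621] → run H
t=12: vr[A=256/205 D=4007936/2474953 E=1024/655 F=8430592/6213911 H=12148736/7805621] → run A
t=13: vr[A=512/205 D=4007936/2474953 E=1024/655 F=8430592/6213911 H=12148736/7805621] → run F
t=14: vr[A=512/205 D=4007936/2474953 E=1024/655 F=11626496/6213911 H=12148736/7805621] → run H
t=15: vr[A=512/205 D=4007936/2474953 E=1024/655 F=11626496/6213911 H=15344640/7805621] → run E
t=16: vr[A=512/205 D=4007936/2474953 E=2048/655 F=11626496/6213911 H=15344640/7805621] → run D
t=17: vr[A=512/205 D=5605888/2474953 E=2048/655 F=11626496/6213911 H=15344640/7805621] → run F
t=18: vr[A=512/205 D=5605888/2474953 E=2048/655 F=14822400/6213911 H=15344640/7805621] → run H
t=19: vr[A=512/205 D=5605888/2474953 E=2048/655 F=14822400/6213911 H=18540544/7805621] → run D
t=20: vr[A=512/205 D=7203840/2474953 E=2048/655 F=14822400/6213911 H=18540544/7805621] → run H
t=21: vr[A=512/205 D=7203840/2474953 E=2048/655 F=14822400/6213911 H=21736448/7805621] → run F
t=22: vr[A=512/205 D=7203840/2474953 E=2048/655 F=18018304/6213911 H=21736448/7805621] → run A
t=23: vr[A=768/205 D=7203840/2474953 E=2048/655 F=18018304/6213911 H=21736448/7805621] → run H
t=24: vr[A=768/205 D=7203840/2474953 E=2048/655 F=18018304/6213911] → run F
t=25: vr[A=768/205 D=7203840/2474953 E=2048/655 F=21214208/6213911] → run D
t=26: vr[A=768/205 E=2048/655 F=21214208/6213911] → run E
t=27: vr[A=768/205 E=3072/655 F=21214208/6213911] → run F
t=28: vr[A=768/205 E=3072/655] → run A
t=29: vr[A=1024/205 E=3072/655] → run E
t=30: vr[A=1024/205 E=4096/655] → run A
t=31: vr[A=256/41 E=4096/655] → run A
t=32: vr[A=1536/205 E=4096/655] → run E
t=33: vr[A=1536/205 E=1024/131] → run A
t=34: vr[E=1024/131] → run E
t=35: vr[E=6144/655] → run E
t=36: vr[E=7168/655] → run E
t=37: (idle)
t=38: (idle)
t=39: (idle)
t=40: (idle)

context switches = 34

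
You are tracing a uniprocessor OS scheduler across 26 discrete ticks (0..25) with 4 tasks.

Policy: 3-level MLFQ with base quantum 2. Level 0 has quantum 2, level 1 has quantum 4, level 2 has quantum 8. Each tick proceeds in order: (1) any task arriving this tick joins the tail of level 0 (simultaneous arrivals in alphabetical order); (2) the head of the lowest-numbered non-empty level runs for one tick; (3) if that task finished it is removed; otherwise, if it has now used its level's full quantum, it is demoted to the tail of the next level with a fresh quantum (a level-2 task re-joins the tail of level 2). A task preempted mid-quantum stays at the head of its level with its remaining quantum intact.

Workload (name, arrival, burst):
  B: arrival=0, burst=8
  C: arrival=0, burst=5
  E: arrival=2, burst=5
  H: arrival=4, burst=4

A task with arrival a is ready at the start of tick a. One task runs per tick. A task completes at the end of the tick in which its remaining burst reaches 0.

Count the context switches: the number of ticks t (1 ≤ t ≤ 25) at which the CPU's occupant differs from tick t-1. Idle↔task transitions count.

t=0: L0/L1/L2 = BC/-/- → run B
t=1: L0/L1/L2 = BC/-/- → run B
t=2: L0/L1/L2 = CE/B/- → run C
t=3: L0/L1/L2 = CE/B/- → run C
t=4: L0/L1/L2 = EH/BC/- → run E
t=5: L0/L1/L2 = EH/BC/- → run E
t=6: L0/L1/L2 = H/BCE/- → run H
t=7: L0/L1/L2 = H/BCE/- → run H
t=8: L0/L1/L2 = -/BCEH/- → run B
t=9: L0/L1/L2 = -/BCEH/- → run B
t=10: L0/L1/L2 = -/BCEH/- → run B
t=11: L0/L1/L2 = -/BCEH/- → run B
t=12: L0/L1/L2 = -/CEH/B → run C
t=13: L0/L1/L2 = -/CEH/B → run C
t=14: L0/L1/L2 = -/CEH/B → run C
t=15: L0/L1/L2 = -/EH/B → run E
t=16: L0/L1/L2 = -/EH/B → run E
t=17: L0/L1/L2 = -/EH/B → run E
t=18: L0/L1/L2 = -/H/B → run H
t=19: L0/L1/L2 = -/H/B → run H
t=20: L0/L1/L2 = -/-/B → run B
t=21: L0/L1/L2 = -/-/B → run B
t=22: (idle)
t=23: (idle)
t=24: (idle)
t=25: (idle)

context switches = 9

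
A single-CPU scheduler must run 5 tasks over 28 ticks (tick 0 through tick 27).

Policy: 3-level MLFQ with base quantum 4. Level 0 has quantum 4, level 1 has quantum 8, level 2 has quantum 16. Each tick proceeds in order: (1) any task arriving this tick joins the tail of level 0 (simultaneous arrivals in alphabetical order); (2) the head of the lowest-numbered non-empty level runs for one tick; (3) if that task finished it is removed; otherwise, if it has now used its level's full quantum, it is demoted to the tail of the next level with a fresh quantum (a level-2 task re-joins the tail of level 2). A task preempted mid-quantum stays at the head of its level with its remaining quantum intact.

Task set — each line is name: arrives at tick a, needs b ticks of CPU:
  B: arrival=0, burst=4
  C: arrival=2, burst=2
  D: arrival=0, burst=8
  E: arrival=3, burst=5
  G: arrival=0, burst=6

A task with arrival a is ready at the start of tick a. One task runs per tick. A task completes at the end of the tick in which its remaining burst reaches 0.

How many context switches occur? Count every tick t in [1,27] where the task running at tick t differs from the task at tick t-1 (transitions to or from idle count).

t=0: L0/L1/L2 = BDG/-/- → run B
t=1: L0/L1/L2 = BDG/-/- → run B
t=2: L0/L1/L2 = BDGC/-/- → run B
t=3: L0/L1/L2 = BDGCE/-/- → run B
t=4: L0/L1/L2 = DGCE/-/- → run D
t=5: L0/L1/L2 = DGCE/-/- → run D
t=6: L0/L1/L2 = DGCE/-/- → run D
t=7: L0/L1/L2 = DGCE/-/- → run D
t=8: L0/L1/L2 = GCE/D/- → run G
t=9: L0/L1/L2 = GCE/D/- → run G
t=10: L0/L1/L2 = GCE/D/- → run G
t=11: L0/L1/L2 = GCE/D/- → run G
t=12: L0/L1/L2 = CE/DG/- → run C
t=13: L0/L1/L2 = CE/DG/- → run C
t=14: L0/L1/L2 = E/DG/- → run E
t=15: L0/L1/L2 = E/DG/- → run E
t=16: L0/L1/L2 = E/DG/- → run E
t=17: L0/L1/L2 = E/DG/- → run E
t=18: L0/L1/L2 = -/DGE/- → run D
t=19: L0/L1/L2 = -/DGE/- → run D
t=20: L0/L1/L2 = -/DGE/- → run D
t=21: L0/L1/L2 = -/DGE/- → run D
t=22: L0/L1/L2 = -/GE/- → run G
t=23: L0/L1/L2 = -/GE/- → run G
t=24: L0/L1/L2 = -/E/- → run E
t=25: (idle)
t=26: (idle)
t=27: (idle)

context switches = 8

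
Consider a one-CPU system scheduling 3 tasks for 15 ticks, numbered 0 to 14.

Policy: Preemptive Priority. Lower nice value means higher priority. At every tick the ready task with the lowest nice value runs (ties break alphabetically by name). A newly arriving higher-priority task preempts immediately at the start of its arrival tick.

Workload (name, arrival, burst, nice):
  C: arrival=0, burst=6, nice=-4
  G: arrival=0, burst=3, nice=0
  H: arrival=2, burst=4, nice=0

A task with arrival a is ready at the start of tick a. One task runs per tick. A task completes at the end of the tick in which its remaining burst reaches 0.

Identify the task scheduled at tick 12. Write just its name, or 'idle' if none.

running at tick 12 = H

t=0: ready={C,G} → run C
t=1: ready={C,G} → run C
t=2: ready={C,G,H} → run C
t=3: ready={C,G,H} → run C
t=4: ready={C,G,H} → run C
t=5: ready={C,G,H} → run C
t=6: ready={G,H} → run G
t=7: ready={G,H} → run G
t=8: ready={G,H} → run G
t=9: ready={H} → run H
t=10: ready={H} → run H
t=11: ready={H} → run H
t=12: ready={H} → run H
t=13: (idle)
t=14: (idle)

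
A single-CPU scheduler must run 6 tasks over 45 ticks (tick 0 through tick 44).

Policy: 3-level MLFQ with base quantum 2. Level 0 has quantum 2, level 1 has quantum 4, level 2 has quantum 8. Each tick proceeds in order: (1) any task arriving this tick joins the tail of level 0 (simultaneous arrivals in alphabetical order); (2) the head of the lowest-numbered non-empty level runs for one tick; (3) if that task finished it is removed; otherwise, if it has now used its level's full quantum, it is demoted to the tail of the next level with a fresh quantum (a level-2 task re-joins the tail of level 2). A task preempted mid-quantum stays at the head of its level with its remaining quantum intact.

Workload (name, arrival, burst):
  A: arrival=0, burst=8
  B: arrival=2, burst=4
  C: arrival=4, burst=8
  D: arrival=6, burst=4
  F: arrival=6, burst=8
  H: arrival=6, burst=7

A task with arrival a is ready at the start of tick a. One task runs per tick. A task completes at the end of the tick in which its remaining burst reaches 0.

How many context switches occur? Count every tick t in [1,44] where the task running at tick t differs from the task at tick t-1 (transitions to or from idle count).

t=0: L0/L1/L2 = A/-/- → run A
t=1: L0/L1/L2 = A/-/- → run A
t=2: L0/L1/L2 = B/A/- → run B
t=3: L0/L1/L2 = B/A/- → run B
t=4: L0/L1/L2 = C/AB/- → run C
t=5: L0/L1/L2 = C/AB/- → run C
t=6: L0/L1/L2 = DFH/ABC/- → run D
t=7: L0/L1/L2 = DFH/ABC/- → run D
t=8: L0/L1/L2 = FH/ABCD/- → run F
t=9: L0/L1/L2 = FH/ABCD/- → run F
t=10: L0/L1/L2 = H/ABCDF/- → run H
t=11: L0/L1/L2 = H/ABCDF/- → run H
t=12: L0/L1/L2 = -/ABCDFH/- → run A
t=13: L0/L1/L2 = -/ABCDFH/- → run A
t=14: L0/L1/L2 = -/ABCDFH/- → run A
t=15: L0/L1/L2 = -/ABCDFH/- → run A
t=16: L0/L1/L2 = -/BCDFH/A → run B
t=17: L0/L1/L2 = -/BCDFH/A → run B
t=18: L0/L1/L2 = -/CDFH/A → run C
t=19: L0/L1/L2 = -/CDFH/A → run C
t=20: L0/L1/L2 = -/CDFH/A → run C
t=21: L0/L1/L2 = -/CDFH/A → run C
t=22: L0/L1/L2 = -/DFH/AC → run D
t=23: L0/L1/L2 = -/DFH/AC → run D
t=24: L0/L1/L2 = -/FH/AC → run F
t=25: L0/L1/L2 = -/FH/AC → run F
t=26: L0/L1/L2 = -/FH/AC → run F
t=27: L0/L1/L2 = -/FH/AC → run F
t=28: L0/L1/L2 = -/H/ACF → run H
t=29: L0/L1/L2 = -/H/ACF → run H
t=30: L0/L1/L2 = -/H/ACF → run H
t=31: L0/L1/L2 = -/H/ACF → run H
t=32: L0/L1/L2 = -/-/ACFH → run A
t=33: L0/L1/L2 = -/-/ACFH → run A
t=34: L0/L1/L2 = -/-/CFH → run C
t=35: L0/L1/L2 = -/-/CFH → run C
t=36: L0/L1/L2 = -/-/FH → run F
t=37: L0/L1/L2 = -/-/FH → run F
t=38: L0/L1/L2 = -/-/H → run H
t=39: (idle)
t=40: (idle)
t=41: (idle)
t=42: (idle)
t=43: (idle)
t=44: (idle)

context switches = 16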